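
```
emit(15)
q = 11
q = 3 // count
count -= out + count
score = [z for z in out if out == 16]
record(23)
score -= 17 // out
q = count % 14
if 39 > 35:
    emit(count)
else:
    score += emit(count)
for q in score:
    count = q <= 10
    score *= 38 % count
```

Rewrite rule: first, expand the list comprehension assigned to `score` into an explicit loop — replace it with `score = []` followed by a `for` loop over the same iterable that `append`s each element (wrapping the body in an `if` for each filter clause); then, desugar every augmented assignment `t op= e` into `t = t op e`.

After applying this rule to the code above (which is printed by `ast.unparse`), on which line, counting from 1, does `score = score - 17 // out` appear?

Transformed code:
emit(15)
q = 11
q = 3 // count
count = count - (out + count)
score = []
for z in out:
    if out == 16:
        score.append(z)
record(23)
score = score - 17 // out
q = count % 14
if 39 > 35:
    emit(count)
else:
    score = score + emit(count)
for q in score:
    count = q <= 10
    score = score * (38 % count)

10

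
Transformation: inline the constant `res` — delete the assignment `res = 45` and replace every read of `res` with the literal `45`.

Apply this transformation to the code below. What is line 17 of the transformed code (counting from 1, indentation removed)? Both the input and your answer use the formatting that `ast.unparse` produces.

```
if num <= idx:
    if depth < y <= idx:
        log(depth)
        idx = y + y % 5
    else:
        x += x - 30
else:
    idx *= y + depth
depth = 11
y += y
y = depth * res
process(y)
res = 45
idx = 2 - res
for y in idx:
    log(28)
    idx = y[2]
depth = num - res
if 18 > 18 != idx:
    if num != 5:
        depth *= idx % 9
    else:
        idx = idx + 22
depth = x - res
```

depth = num - 45

Transformed code:
if num <= idx:
    if depth < y <= idx:
        log(depth)
        idx = y + y % 5
    else:
        x += x - 30
else:
    idx *= y + depth
depth = 11
y += y
y = depth * 45
process(y)
idx = 2 - 45
for y in idx:
    log(28)
    idx = y[2]
depth = num - 45
if 18 > 18 != idx:
    if num != 5:
        depth *= idx % 9
    else:
        idx = idx + 22
depth = x - 45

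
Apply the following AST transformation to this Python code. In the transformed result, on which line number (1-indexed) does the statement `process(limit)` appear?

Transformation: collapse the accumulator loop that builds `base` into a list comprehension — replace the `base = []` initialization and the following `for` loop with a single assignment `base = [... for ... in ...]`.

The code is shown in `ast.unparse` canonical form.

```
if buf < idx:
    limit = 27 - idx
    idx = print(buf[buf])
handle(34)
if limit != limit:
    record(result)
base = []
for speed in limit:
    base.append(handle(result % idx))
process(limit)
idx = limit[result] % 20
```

8

Transformed code:
if buf < idx:
    limit = 27 - idx
    idx = print(buf[buf])
handle(34)
if limit != limit:
    record(result)
base = [handle(result % idx) for speed in limit]
process(limit)
idx = limit[result] % 20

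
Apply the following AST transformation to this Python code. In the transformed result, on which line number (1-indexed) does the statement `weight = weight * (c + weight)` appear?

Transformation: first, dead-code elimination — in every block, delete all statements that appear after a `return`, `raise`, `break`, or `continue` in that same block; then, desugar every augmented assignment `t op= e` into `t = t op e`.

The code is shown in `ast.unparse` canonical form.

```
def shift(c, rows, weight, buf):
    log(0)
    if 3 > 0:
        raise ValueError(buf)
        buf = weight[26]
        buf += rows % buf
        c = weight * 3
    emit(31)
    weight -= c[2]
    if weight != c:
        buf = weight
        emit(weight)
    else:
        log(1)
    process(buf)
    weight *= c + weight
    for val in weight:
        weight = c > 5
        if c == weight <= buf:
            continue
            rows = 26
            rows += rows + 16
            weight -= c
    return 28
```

13

Transformed code:
def shift(c, rows, weight, buf):
    log(0)
    if 3 > 0:
        raise ValueError(buf)
    emit(31)
    weight = weight - c[2]
    if weight != c:
        buf = weight
        emit(weight)
    else:
        log(1)
    process(buf)
    weight = weight * (c + weight)
    for val in weight:
        weight = c > 5
        if c == weight <= buf:
            continue
    return 28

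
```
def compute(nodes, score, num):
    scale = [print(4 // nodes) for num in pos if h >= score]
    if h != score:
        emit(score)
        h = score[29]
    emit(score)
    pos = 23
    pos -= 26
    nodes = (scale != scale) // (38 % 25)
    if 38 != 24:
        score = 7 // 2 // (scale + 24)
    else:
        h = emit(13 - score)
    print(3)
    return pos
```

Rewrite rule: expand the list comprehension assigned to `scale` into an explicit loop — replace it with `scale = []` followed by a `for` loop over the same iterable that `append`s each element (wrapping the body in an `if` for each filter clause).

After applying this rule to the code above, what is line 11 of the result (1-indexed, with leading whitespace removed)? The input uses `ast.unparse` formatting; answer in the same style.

Transformed code:
def compute(nodes, score, num):
    scale = []
    for num in pos:
        if h >= score:
            scale.append(print(4 // nodes))
    if h != score:
        emit(score)
        h = score[29]
    emit(score)
    pos = 23
    pos -= 26
    nodes = (scale != scale) // (38 % 25)
    if 38 != 24:
        score = 7 // 2 // (scale + 24)
    else:
        h = emit(13 - score)
    print(3)
    return pos

pos -= 26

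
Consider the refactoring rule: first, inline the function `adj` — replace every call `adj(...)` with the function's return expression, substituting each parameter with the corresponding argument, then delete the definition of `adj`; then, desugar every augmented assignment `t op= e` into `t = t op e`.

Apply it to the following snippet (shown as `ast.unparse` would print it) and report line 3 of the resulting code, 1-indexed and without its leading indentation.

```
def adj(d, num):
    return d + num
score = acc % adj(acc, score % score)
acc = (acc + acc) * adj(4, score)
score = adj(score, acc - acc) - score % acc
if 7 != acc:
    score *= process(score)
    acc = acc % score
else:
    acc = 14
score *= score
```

Transformed code:
score = acc % (acc + score % score)
acc = (acc + acc) * (4 + score)
score = score + (acc - acc) - score % acc
if 7 != acc:
    score = score * process(score)
    acc = acc % score
else:
    acc = 14
score = score * score

score = score + (acc - acc) - score % acc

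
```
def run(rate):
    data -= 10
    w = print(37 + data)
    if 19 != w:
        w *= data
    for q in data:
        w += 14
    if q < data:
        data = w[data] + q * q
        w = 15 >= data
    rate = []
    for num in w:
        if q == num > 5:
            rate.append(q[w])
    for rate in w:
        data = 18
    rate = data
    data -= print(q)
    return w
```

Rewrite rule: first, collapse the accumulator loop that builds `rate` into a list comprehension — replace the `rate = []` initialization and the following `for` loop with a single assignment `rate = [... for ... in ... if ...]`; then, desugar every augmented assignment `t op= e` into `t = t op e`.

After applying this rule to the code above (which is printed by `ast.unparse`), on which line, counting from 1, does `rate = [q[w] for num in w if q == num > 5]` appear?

Transformed code:
def run(rate):
    data = data - 10
    w = print(37 + data)
    if 19 != w:
        w = w * data
    for q in data:
        w = w + 14
    if q < data:
        data = w[data] + q * q
        w = 15 >= data
    rate = [q[w] for num in w if q == num > 5]
    for rate in w:
        data = 18
    rate = data
    data = data - print(q)
    return w

11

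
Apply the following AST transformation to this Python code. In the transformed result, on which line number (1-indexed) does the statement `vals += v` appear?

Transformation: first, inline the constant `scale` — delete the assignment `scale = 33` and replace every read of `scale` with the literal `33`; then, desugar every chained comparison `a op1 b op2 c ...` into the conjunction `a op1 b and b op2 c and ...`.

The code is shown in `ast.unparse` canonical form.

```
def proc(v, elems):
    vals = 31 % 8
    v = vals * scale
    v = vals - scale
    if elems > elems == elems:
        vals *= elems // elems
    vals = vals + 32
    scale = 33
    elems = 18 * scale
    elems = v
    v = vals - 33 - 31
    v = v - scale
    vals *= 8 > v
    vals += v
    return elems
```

13

Transformed code:
def proc(v, elems):
    vals = 31 % 8
    v = vals * 33
    v = vals - 33
    if elems > elems and elems == elems:
        vals *= elems // elems
    vals = vals + 32
    elems = 18 * 33
    elems = v
    v = vals - 33 - 31
    v = v - 33
    vals *= 8 > v
    vals += v
    return elems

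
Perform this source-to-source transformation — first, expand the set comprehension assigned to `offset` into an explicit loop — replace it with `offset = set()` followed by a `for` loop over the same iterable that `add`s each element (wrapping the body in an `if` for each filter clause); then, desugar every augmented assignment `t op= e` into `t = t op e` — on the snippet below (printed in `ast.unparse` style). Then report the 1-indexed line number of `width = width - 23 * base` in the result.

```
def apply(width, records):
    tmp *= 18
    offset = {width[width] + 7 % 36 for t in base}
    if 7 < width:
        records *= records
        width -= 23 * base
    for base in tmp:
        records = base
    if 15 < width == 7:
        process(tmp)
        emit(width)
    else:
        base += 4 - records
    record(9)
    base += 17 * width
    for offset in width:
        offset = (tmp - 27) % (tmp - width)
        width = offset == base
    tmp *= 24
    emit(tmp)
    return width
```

Transformed code:
def apply(width, records):
    tmp = tmp * 18
    offset = set()
    for t in base:
        offset.add(width[width] + 7 % 36)
    if 7 < width:
        records = records * records
        width = width - 23 * base
    for base in tmp:
        records = base
    if 15 < width == 7:
        process(tmp)
        emit(width)
    else:
        base = base + (4 - records)
    record(9)
    base = base + 17 * width
    for offset in width:
        offset = (tmp - 27) % (tmp - width)
        width = offset == base
    tmp = tmp * 24
    emit(tmp)
    return width

8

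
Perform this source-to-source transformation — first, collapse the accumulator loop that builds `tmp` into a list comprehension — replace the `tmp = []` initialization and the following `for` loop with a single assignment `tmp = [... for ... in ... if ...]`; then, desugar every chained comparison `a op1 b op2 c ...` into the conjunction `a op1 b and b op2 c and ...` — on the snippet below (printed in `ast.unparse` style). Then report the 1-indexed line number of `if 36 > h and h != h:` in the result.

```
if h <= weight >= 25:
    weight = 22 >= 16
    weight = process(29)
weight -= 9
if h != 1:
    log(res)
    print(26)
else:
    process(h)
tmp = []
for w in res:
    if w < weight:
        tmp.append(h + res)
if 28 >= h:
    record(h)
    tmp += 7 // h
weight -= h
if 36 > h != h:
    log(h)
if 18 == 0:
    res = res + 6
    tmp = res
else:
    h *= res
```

15

Transformed code:
if h <= weight and weight >= 25:
    weight = 22 >= 16
    weight = process(29)
weight -= 9
if h != 1:
    log(res)
    print(26)
else:
    process(h)
tmp = [h + res for w in res if w < weight]
if 28 >= h:
    record(h)
    tmp += 7 // h
weight -= h
if 36 > h and h != h:
    log(h)
if 18 == 0:
    res = res + 6
    tmp = res
else:
    h *= res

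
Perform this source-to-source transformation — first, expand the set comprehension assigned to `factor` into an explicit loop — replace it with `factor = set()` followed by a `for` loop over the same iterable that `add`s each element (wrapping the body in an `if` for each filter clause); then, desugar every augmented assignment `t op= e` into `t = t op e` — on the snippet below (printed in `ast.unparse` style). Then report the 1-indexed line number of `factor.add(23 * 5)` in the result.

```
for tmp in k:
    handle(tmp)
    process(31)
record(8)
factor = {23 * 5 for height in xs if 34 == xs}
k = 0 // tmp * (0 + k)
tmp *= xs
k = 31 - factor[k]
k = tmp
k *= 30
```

Transformed code:
for tmp in k:
    handle(tmp)
    process(31)
record(8)
factor = set()
for height in xs:
    if 34 == xs:
        factor.add(23 * 5)
k = 0 // tmp * (0 + k)
tmp = tmp * xs
k = 31 - factor[k]
k = tmp
k = k * 30

8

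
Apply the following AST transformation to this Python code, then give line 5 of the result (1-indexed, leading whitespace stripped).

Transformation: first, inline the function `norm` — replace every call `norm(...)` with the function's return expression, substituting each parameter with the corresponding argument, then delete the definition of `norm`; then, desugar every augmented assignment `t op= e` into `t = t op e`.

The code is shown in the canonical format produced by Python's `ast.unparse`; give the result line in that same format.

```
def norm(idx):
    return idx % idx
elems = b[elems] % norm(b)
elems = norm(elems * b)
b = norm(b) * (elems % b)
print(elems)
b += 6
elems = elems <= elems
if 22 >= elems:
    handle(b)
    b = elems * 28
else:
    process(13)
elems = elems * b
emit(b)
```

Transformed code:
elems = b[elems] % (b % b)
elems = elems * b % (elems * b)
b = b % b * (elems % b)
print(elems)
b = b + 6
elems = elems <= elems
if 22 >= elems:
    handle(b)
    b = elems * 28
else:
    process(13)
elems = elems * b
emit(b)

b = b + 6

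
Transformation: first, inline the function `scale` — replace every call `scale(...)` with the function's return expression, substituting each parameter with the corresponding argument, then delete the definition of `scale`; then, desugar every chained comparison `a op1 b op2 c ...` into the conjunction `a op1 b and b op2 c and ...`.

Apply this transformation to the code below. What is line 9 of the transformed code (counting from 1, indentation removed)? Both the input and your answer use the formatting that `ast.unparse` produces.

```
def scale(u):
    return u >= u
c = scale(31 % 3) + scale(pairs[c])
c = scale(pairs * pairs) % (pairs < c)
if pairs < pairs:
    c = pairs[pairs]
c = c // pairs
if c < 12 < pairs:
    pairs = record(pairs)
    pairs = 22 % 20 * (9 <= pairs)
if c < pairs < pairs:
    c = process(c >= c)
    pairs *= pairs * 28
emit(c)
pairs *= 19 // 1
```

Transformed code:
c = (31 % 3 >= 31 % 3) + (pairs[c] >= pairs[c])
c = (pairs * pairs >= pairs * pairs) % (pairs < c)
if pairs < pairs:
    c = pairs[pairs]
c = c // pairs
if c < 12 and 12 < pairs:
    pairs = record(pairs)
    pairs = 22 % 20 * (9 <= pairs)
if c < pairs and pairs < pairs:
    c = process(c >= c)
    pairs *= pairs * 28
emit(c)
pairs *= 19 // 1

if c < pairs and pairs < pairs:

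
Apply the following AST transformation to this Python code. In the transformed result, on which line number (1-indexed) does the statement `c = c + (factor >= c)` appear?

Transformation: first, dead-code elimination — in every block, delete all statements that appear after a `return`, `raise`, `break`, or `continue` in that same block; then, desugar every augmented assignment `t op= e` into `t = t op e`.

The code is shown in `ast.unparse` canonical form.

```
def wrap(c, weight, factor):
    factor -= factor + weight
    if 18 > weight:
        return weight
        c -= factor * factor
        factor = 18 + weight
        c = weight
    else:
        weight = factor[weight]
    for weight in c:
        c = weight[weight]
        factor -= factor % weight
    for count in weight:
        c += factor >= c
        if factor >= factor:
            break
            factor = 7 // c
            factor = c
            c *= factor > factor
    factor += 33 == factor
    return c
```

11

Transformed code:
def wrap(c, weight, factor):
    factor = factor - (factor + weight)
    if 18 > weight:
        return weight
    else:
        weight = factor[weight]
    for weight in c:
        c = weight[weight]
        factor = factor - factor % weight
    for count in weight:
        c = c + (factor >= c)
        if factor >= factor:
            break
    factor = factor + (33 == factor)
    return c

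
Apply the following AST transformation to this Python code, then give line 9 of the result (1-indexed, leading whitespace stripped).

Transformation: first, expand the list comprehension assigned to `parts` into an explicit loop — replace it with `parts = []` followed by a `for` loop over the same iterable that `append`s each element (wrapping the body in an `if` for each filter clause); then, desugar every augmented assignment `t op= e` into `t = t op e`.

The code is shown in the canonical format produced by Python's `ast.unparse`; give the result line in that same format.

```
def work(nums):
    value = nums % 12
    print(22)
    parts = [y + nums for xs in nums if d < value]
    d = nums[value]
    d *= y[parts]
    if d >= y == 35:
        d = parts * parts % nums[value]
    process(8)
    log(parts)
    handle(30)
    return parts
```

d = d * y[parts]

Transformed code:
def work(nums):
    value = nums % 12
    print(22)
    parts = []
    for xs in nums:
        if d < value:
            parts.append(y + nums)
    d = nums[value]
    d = d * y[parts]
    if d >= y == 35:
        d = parts * parts % nums[value]
    process(8)
    log(parts)
    handle(30)
    return parts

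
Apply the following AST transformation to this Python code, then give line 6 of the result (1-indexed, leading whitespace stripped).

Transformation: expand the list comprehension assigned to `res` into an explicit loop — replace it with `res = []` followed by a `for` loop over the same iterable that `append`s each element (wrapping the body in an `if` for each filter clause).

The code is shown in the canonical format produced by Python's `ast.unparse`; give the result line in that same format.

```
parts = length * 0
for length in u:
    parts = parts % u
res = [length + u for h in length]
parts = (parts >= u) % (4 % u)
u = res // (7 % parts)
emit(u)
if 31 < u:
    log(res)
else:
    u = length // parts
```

res.append(length + u)

Transformed code:
parts = length * 0
for length in u:
    parts = parts % u
res = []
for h in length:
    res.append(length + u)
parts = (parts >= u) % (4 % u)
u = res // (7 % parts)
emit(u)
if 31 < u:
    log(res)
else:
    u = length // parts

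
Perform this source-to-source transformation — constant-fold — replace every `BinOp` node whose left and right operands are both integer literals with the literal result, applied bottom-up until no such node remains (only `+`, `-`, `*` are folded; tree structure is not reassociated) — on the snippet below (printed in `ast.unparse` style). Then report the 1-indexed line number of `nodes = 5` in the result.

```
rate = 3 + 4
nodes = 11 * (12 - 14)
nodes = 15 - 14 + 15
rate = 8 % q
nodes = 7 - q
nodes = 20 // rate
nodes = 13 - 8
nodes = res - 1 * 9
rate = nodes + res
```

7

Transformed code:
rate = 7
nodes = -22
nodes = 16
rate = 8 % q
nodes = 7 - q
nodes = 20 // rate
nodes = 5
nodes = res - 9
rate = nodes + res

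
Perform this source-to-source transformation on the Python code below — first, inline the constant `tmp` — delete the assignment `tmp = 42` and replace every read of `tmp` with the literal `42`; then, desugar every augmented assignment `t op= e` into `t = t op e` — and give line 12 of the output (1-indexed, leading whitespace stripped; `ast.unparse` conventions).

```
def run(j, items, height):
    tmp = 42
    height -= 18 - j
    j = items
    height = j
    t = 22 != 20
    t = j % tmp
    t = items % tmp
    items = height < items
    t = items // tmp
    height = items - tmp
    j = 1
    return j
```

Transformed code:
def run(j, items, height):
    height = height - (18 - j)
    j = items
    height = j
    t = 22 != 20
    t = j % 42
    t = items % 42
    items = height < items
    t = items // 42
    height = items - 42
    j = 1
    return j

return j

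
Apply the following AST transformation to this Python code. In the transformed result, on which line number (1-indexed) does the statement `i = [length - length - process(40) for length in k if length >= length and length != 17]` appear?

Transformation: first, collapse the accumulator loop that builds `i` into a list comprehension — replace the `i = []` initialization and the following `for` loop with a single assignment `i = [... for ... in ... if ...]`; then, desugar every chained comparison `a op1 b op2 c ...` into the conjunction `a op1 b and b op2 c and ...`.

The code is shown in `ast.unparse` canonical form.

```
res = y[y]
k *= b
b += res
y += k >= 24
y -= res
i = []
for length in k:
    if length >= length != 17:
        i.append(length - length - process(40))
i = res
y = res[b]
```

Transformed code:
res = y[y]
k *= b
b += res
y += k >= 24
y -= res
i = [length - length - process(40) for length in k if length >= length and length != 17]
i = res
y = res[b]

6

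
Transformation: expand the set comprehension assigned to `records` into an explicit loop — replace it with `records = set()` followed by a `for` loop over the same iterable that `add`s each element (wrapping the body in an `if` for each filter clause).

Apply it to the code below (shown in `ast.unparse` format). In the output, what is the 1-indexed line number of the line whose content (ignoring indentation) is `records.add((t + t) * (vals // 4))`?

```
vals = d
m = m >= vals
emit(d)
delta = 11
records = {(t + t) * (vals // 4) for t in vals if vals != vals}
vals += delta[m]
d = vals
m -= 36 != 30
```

8

Transformed code:
vals = d
m = m >= vals
emit(d)
delta = 11
records = set()
for t in vals:
    if vals != vals:
        records.add((t + t) * (vals // 4))
vals += delta[m]
d = vals
m -= 36 != 30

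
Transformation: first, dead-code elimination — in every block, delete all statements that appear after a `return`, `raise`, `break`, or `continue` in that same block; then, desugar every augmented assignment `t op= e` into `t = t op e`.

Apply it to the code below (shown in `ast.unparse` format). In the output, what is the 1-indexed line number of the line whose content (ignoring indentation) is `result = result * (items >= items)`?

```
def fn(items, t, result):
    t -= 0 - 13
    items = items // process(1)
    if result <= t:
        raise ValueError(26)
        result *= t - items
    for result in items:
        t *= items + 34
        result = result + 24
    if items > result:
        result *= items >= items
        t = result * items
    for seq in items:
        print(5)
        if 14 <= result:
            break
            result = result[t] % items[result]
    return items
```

10

Transformed code:
def fn(items, t, result):
    t = t - (0 - 13)
    items = items // process(1)
    if result <= t:
        raise ValueError(26)
    for result in items:
        t = t * (items + 34)
        result = result + 24
    if items > result:
        result = result * (items >= items)
        t = result * items
    for seq in items:
        print(5)
        if 14 <= result:
            break
    return items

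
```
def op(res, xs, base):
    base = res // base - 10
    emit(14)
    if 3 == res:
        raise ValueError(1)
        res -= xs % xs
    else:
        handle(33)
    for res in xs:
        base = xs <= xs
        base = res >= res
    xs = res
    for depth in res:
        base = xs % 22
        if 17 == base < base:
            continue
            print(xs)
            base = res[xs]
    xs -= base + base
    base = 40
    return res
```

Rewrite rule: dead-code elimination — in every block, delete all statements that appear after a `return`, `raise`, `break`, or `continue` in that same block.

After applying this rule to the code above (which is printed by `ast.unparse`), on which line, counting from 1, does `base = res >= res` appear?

Transformed code:
def op(res, xs, base):
    base = res // base - 10
    emit(14)
    if 3 == res:
        raise ValueError(1)
    else:
        handle(33)
    for res in xs:
        base = xs <= xs
        base = res >= res
    xs = res
    for depth in res:
        base = xs % 22
        if 17 == base < base:
            continue
    xs -= base + base
    base = 40
    return res

10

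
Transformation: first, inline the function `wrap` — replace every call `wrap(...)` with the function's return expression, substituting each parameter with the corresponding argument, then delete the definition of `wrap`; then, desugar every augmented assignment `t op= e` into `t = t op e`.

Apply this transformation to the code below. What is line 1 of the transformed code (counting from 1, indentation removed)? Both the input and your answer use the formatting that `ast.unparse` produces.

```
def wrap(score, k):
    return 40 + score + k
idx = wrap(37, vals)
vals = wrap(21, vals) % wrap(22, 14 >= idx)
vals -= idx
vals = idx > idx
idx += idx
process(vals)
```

idx = 40 + 37 + vals

Transformed code:
idx = 40 + 37 + vals
vals = (40 + 21 + vals) % (40 + 22 + (14 >= idx))
vals = vals - idx
vals = idx > idx
idx = idx + idx
process(vals)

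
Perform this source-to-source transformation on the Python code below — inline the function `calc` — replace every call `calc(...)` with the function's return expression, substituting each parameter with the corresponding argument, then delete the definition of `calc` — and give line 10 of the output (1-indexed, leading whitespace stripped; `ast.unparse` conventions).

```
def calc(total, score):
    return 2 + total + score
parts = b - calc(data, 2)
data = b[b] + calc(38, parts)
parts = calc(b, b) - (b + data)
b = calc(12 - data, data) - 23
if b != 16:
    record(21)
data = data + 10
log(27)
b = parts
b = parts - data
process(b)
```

Transformed code:
parts = b - (2 + data + 2)
data = b[b] + (2 + 38 + parts)
parts = 2 + b + b - (b + data)
b = 2 + (12 - data) + data - 23
if b != 16:
    record(21)
data = data + 10
log(27)
b = parts
b = parts - data
process(b)

b = parts - data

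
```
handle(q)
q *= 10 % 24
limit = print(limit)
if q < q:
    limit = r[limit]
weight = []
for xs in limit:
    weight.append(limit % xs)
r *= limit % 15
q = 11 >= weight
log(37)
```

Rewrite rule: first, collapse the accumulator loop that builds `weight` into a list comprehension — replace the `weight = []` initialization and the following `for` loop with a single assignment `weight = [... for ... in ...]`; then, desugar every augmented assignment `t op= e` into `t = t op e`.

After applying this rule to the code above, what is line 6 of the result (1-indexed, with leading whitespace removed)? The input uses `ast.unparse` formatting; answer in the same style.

weight = [limit % xs for xs in limit]

Transformed code:
handle(q)
q = q * (10 % 24)
limit = print(limit)
if q < q:
    limit = r[limit]
weight = [limit % xs for xs in limit]
r = r * (limit % 15)
q = 11 >= weight
log(37)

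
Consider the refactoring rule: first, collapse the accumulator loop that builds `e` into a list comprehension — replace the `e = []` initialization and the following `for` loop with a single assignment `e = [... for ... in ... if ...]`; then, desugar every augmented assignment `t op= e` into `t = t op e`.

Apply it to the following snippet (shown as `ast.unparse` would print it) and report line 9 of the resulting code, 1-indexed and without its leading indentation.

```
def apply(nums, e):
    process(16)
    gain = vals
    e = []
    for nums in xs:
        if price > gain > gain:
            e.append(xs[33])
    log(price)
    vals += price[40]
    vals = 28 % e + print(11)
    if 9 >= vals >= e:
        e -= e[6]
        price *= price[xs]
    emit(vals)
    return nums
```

Transformed code:
def apply(nums, e):
    process(16)
    gain = vals
    e = [xs[33] for nums in xs if price > gain > gain]
    log(price)
    vals = vals + price[40]
    vals = 28 % e + print(11)
    if 9 >= vals >= e:
        e = e - e[6]
        price = price * price[xs]
    emit(vals)
    return nums

e = e - e[6]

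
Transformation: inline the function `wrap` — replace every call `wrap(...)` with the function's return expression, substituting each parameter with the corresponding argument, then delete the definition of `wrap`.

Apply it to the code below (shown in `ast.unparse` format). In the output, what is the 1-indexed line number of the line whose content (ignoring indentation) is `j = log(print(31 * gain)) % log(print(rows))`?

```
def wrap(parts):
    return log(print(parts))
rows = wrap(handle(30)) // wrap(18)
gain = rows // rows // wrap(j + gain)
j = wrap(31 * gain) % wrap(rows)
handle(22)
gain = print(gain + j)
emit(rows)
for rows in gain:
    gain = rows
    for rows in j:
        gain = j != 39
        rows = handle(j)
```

3

Transformed code:
rows = log(print(handle(30))) // log(print(18))
gain = rows // rows // log(print(j + gain))
j = log(print(31 * gain)) % log(print(rows))
handle(22)
gain = print(gain + j)
emit(rows)
for rows in gain:
    gain = rows
    for rows in j:
        gain = j != 39
        rows = handle(j)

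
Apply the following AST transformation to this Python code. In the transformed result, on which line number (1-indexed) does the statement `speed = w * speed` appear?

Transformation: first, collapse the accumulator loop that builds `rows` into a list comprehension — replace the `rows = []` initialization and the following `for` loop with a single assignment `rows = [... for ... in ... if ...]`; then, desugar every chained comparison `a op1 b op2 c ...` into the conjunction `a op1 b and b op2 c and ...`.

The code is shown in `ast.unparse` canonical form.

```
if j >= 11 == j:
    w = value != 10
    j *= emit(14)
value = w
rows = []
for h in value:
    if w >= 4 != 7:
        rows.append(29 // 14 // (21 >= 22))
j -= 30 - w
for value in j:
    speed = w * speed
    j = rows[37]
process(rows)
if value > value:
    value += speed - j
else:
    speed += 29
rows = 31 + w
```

Transformed code:
if j >= 11 and 11 == j:
    w = value != 10
    j *= emit(14)
value = w
rows = [29 // 14 // (21 >= 22) for h in value if w >= 4 and 4 != 7]
j -= 30 - w
for value in j:
    speed = w * speed
    j = rows[37]
process(rows)
if value > value:
    value += speed - j
else:
    speed += 29
rows = 31 + w

8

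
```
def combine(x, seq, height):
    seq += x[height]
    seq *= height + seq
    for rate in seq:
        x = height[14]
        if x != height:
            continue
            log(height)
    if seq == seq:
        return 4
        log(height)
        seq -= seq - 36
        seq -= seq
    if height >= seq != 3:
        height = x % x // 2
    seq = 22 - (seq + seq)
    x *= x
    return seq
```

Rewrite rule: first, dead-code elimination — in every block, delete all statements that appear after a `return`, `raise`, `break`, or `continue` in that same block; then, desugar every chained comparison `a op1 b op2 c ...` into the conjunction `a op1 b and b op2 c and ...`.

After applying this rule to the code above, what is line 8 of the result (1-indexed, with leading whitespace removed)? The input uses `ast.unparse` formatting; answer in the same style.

if seq == seq:

Transformed code:
def combine(x, seq, height):
    seq += x[height]
    seq *= height + seq
    for rate in seq:
        x = height[14]
        if x != height:
            continue
    if seq == seq:
        return 4
    if height >= seq and seq != 3:
        height = x % x // 2
    seq = 22 - (seq + seq)
    x *= x
    return seq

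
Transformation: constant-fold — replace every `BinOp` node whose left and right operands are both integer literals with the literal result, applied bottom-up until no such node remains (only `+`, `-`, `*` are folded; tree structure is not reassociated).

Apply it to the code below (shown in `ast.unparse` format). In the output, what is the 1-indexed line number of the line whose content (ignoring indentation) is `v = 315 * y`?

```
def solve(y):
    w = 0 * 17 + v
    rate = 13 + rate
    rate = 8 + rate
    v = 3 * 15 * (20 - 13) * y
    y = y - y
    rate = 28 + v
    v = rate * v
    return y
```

5

Transformed code:
def solve(y):
    w = 0 + v
    rate = 13 + rate
    rate = 8 + rate
    v = 315 * y
    y = y - y
    rate = 28 + v
    v = rate * v
    return y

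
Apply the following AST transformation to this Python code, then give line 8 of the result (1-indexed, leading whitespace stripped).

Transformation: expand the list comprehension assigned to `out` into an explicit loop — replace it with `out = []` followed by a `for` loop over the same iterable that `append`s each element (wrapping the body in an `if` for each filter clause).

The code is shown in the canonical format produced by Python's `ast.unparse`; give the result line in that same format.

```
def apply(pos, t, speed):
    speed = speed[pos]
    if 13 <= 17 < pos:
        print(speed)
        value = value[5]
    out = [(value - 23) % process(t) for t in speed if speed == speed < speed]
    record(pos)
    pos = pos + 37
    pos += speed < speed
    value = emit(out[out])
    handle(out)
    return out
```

if speed == speed < speed:

Transformed code:
def apply(pos, t, speed):
    speed = speed[pos]
    if 13 <= 17 < pos:
        print(speed)
        value = value[5]
    out = []
    for t in speed:
        if speed == speed < speed:
            out.append((value - 23) % process(t))
    record(pos)
    pos = pos + 37
    pos += speed < speed
    value = emit(out[out])
    handle(out)
    return out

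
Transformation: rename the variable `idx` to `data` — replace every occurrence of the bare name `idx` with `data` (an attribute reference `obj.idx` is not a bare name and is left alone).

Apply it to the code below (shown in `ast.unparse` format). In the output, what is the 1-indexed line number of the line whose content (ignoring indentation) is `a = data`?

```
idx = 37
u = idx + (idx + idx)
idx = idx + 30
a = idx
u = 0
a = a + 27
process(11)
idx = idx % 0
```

4

Transformed code:
data = 37
u = data + (data + data)
data = data + 30
a = data
u = 0
a = a + 27
process(11)
data = data % 0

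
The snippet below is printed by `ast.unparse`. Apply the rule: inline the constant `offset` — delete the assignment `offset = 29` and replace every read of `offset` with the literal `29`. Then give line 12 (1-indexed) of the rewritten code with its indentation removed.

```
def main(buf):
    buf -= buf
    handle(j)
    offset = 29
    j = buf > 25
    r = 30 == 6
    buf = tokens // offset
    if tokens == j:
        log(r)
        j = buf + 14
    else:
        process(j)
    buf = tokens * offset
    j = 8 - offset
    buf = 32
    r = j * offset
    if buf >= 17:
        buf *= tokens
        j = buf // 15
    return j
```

Transformed code:
def main(buf):
    buf -= buf
    handle(j)
    j = buf > 25
    r = 30 == 6
    buf = tokens // 29
    if tokens == j:
        log(r)
        j = buf + 14
    else:
        process(j)
    buf = tokens * 29
    j = 8 - 29
    buf = 32
    r = j * 29
    if buf >= 17:
        buf *= tokens
        j = buf // 15
    return j

buf = tokens * 29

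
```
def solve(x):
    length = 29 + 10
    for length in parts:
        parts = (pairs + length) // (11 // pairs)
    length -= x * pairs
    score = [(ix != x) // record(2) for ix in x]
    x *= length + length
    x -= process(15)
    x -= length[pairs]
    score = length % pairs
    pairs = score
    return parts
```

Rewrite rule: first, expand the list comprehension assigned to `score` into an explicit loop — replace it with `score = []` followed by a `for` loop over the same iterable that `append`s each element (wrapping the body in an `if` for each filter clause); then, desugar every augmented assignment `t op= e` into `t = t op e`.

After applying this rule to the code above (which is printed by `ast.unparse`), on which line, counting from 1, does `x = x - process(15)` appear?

10

Transformed code:
def solve(x):
    length = 29 + 10
    for length in parts:
        parts = (pairs + length) // (11 // pairs)
    length = length - x * pairs
    score = []
    for ix in x:
        score.append((ix != x) // record(2))
    x = x * (length + length)
    x = x - process(15)
    x = x - length[pairs]
    score = length % pairs
    pairs = score
    return parts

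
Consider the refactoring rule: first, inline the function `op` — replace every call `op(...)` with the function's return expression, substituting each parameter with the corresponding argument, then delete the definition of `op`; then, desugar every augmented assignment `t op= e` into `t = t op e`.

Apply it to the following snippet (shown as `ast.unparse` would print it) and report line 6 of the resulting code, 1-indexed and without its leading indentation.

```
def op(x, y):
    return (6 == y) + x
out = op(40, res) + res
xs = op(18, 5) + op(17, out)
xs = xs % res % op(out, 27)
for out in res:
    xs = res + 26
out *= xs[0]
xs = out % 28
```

out = out * xs[0]

Transformed code:
out = (6 == res) + 40 + res
xs = (6 == 5) + 18 + ((6 == out) + 17)
xs = xs % res % ((6 == 27) + out)
for out in res:
    xs = res + 26
out = out * xs[0]
xs = out % 28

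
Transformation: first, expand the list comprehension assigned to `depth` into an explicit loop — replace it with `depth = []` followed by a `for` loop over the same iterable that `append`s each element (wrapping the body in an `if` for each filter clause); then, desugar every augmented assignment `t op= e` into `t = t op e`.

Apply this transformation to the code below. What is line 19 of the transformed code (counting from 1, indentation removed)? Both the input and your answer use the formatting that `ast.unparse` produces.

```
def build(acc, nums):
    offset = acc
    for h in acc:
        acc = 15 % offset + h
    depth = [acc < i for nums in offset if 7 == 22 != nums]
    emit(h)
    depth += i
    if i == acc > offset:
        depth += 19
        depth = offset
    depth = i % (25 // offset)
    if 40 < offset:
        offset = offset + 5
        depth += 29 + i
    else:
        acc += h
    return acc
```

acc = acc + h

Transformed code:
def build(acc, nums):
    offset = acc
    for h in acc:
        acc = 15 % offset + h
    depth = []
    for nums in offset:
        if 7 == 22 != nums:
            depth.append(acc < i)
    emit(h)
    depth = depth + i
    if i == acc > offset:
        depth = depth + 19
        depth = offset
    depth = i % (25 // offset)
    if 40 < offset:
        offset = offset + 5
        depth = depth + (29 + i)
    else:
        acc = acc + h
    return acc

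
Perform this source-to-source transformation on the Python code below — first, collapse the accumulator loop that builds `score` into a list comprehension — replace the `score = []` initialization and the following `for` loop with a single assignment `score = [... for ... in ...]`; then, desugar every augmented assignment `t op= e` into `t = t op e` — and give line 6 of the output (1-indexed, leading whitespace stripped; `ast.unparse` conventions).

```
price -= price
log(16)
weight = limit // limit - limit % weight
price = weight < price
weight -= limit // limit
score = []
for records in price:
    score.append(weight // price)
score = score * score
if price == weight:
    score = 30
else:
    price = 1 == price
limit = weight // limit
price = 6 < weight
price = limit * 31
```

Transformed code:
price = price - price
log(16)
weight = limit // limit - limit % weight
price = weight < price
weight = weight - limit // limit
score = [weight // price for records in price]
score = score * score
if price == weight:
    score = 30
else:
    price = 1 == price
limit = weight // limit
price = 6 < weight
price = limit * 31

score = [weight // price for records in price]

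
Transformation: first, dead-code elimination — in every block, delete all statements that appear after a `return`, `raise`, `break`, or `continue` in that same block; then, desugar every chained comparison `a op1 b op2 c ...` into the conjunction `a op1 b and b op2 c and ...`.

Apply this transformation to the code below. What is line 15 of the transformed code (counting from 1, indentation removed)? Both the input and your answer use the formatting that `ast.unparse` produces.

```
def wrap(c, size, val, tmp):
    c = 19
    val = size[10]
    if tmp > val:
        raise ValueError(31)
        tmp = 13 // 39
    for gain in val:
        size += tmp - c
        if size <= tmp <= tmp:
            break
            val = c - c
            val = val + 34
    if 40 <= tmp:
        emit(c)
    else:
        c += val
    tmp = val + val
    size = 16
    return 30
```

size = 16

Transformed code:
def wrap(c, size, val, tmp):
    c = 19
    val = size[10]
    if tmp > val:
        raise ValueError(31)
    for gain in val:
        size += tmp - c
        if size <= tmp and tmp <= tmp:
            break
    if 40 <= tmp:
        emit(c)
    else:
        c += val
    tmp = val + val
    size = 16
    return 30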